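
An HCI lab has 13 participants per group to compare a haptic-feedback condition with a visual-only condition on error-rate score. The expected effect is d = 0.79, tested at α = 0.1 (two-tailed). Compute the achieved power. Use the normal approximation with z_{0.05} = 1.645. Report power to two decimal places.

power ≈ 0.64

For two equal groups, power = Φ(d·√(n/2) − z_{α/2}).
d·√(n/2) = 0.79 × √(13/2) = 0.79 × 2.550 = 2.014.
z_β = 2.014 − 1.645 = 0.369.
Power = Φ(0.369) = 0.644.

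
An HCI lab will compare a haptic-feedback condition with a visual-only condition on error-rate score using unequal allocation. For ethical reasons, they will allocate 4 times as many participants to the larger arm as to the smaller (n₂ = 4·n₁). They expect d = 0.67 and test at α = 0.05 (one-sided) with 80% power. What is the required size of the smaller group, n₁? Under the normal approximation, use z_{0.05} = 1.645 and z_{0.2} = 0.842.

n₁ = 18

With allocation ratio k = n₂/n₁ = 4, Var(x̄₁−x̄₂) = σ²(1/n₁ + 1/(k·n₁)) = σ²·(k+1)/(k·n₁).
So n₁ = (1 + 1/k)·((z_{α} + z_β)/d)² = 1.250 × (2.487/0.67)².
n₁ = 1.250 × 13.78 = 17.2.
Round up: n₁ = 18, giving n₂ = 4 × 18 = 72.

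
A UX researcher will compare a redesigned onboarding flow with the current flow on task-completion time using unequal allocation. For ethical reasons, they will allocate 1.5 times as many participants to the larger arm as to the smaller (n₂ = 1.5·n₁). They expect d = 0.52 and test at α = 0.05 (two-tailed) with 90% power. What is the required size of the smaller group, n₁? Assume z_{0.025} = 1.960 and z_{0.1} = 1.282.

With allocation ratio k = n₂/n₁ = 1.5, Var(x̄₁−x̄₂) = σ²(1/n₁ + 1/(k·n₁)) = σ²·(k+1)/(k·n₁).
So n₁ = (1 + 1/k)·((z_{α/2} + z_β)/d)² = 1.667 × (3.242/0.52)².
n₁ = 1.667 × 38.87 = 64.8.
Round up: n₁ = 65, giving n₂ = ⌈1.5 × 65⌉ = ⌈97.5⌉ = 98.

n₁ = 65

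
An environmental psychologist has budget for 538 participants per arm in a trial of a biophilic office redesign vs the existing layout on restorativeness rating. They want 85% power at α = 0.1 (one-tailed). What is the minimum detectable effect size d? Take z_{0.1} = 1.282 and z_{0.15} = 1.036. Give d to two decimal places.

d_min ≈ 0.14

For two independent groups of n = 538 each: d_min = (z_{α} + z_β)·√(2/n).
z-sum = 1.282 + 1.036 = 2.318.
d_min = 2.318 × √(2/538) = 2.318 × 0.0610 = 0.141.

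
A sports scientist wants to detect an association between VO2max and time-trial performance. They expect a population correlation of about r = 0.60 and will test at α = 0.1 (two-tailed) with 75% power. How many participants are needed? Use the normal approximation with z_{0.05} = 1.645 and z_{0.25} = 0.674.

Fisher's z: C = ½·ln((1+r)/(1−r)) = ½·ln(4.0000) = 0.6931.
n = ((z_{α/2} + z_β)/C)² + 3.
(1.645 + 0.674) / 0.6931 = 2.319 / 0.6931 = 3.346.
n = 3.346² + 3 = 11.19 + 3 = 14.2.
Round up.

n = 15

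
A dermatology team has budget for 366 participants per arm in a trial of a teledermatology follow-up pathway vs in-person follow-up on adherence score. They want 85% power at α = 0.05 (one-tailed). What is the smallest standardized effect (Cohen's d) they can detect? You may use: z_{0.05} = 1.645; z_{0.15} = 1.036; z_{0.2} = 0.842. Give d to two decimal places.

d_min ≈ 0.20

For two independent groups of n = 366 each: d_min = (z_{α} + z_β)·√(2/n).
z-sum = 1.645 + 1.036 = 2.681.
d_min = 2.681 × √(2/366) = 2.681 × 0.0739 = 0.198.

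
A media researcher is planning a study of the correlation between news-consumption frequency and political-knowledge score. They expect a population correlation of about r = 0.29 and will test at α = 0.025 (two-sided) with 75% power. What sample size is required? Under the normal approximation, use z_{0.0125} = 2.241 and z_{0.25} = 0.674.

Fisher's z: C = ½·ln((1+r)/(1−r)) = ½·ln(1.8169) = 0.2986.
n = ((z_{α/2} + z_β)/C)² + 3.
(2.241 + 0.674) / 0.2986 = 2.915 / 0.2986 = 9.762.
n = 9.762² + 3 = 95.30 + 3 = 98.3.
Round up.

n = 99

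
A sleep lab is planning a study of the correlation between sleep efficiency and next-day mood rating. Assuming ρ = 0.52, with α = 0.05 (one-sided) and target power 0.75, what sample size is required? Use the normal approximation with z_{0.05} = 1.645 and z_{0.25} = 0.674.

n = 20

Fisher's z: C = ½·ln((1+r)/(1−r)) = ½·ln(3.1667) = 0.5763.
n = ((z_{α} + z_β)/C)² + 3.
(1.645 + 0.674) / 0.5763 = 2.319 / 0.5763 = 4.024.
n = 4.024² + 3 = 16.19 + 3 = 19.2.
Round up.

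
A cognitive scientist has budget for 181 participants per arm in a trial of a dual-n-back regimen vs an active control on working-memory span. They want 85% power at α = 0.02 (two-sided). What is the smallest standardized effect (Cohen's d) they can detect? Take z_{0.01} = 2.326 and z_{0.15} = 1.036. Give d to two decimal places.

d_min ≈ 0.35

For two independent groups of n = 181 each: d_min = (z_{α/2} + z_β)·√(2/n).
z-sum = 2.326 + 1.036 = 3.362.
d_min = 3.362 × √(2/181) = 3.362 × 0.1051 = 0.353.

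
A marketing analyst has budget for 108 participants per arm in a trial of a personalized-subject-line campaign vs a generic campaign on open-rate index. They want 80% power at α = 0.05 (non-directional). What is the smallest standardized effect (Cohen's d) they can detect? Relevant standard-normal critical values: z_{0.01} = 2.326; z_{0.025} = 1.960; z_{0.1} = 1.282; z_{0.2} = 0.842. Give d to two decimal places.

For two independent groups of n = 108 each: d_min = (z_{α/2} + z_β)·√(2/n).
z-sum = 1.960 + 0.842 = 2.802.
d_min = 2.802 × √(2/108) = 2.802 × 0.1361 = 0.381.

d_min ≈ 0.38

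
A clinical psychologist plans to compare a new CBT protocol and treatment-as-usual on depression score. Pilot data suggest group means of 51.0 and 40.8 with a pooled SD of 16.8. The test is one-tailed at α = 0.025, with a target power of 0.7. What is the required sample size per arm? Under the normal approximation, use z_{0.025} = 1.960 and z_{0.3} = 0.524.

n = 34 per group

Cohen's d = |M₁ − M₂| / SD_pooled = |51.0 − 40.8| / 16.8 = 10.2 / 16.8 = 0.607.
For two independent groups with equal n: n = 2·((z_{α} + z_β) / d)².
z_{α} + z_β = 1.960 + 0.524 = 2.484.
n = 2 × (2.484 / 0.607)² = 2 × 4.092² = 2 × 16.75 = 33.5.
Round up to the next whole participant.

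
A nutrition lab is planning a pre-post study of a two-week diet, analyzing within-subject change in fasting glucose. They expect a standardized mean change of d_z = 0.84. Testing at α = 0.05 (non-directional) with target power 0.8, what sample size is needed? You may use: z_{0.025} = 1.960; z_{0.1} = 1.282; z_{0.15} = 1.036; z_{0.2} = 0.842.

For a paired (one-sample on differences) test: n = ((z_{α/2} + z_β) / d)².
z_{α/2} + z_β = 1.960 + 0.842 = 2.802.
n = (2.802 / 0.84)² = 3.336² = 11.13.
Round up.

n = 12 pairs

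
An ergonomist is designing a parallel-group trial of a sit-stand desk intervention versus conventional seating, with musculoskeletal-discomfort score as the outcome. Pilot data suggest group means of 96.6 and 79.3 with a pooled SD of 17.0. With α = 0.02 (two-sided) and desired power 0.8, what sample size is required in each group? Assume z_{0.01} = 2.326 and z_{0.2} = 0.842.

Cohen's d = |M₁ − M₂| / SD_pooled = |96.6 − 79.3| / 17.0 = 17.3 / 17.0 = 1.018.
For two independent groups with equal n: n = 2·((z_{α/2} + z_β) / d)².
z_{α/2} + z_β = 2.326 + 0.842 = 3.168.
n = 2 × (3.168 / 1.018)² = 2 × 3.112² = 2 × 9.68 = 19.4.
Round up to the next whole participant.

n = 20 per group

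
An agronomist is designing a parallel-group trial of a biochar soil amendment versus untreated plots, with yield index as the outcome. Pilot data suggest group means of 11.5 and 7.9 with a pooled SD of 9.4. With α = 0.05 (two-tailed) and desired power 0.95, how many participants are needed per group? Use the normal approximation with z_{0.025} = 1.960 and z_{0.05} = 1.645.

Cohen's d = |M₁ − M₂| / SD_pooled = |11.5 − 7.9| / 9.4 = 3.6 / 9.4 = 0.383.
For two independent groups with equal n: n = 2·((z_{α/2} + z_β) / d)².
z_{α/2} + z_β = 1.960 + 1.645 = 3.605.
n = 2 × (3.605 / 0.383)² = 2 × 9.413² = 2 × 88.60 = 177.2.
Round up to the next whole participant.

n = 178 per group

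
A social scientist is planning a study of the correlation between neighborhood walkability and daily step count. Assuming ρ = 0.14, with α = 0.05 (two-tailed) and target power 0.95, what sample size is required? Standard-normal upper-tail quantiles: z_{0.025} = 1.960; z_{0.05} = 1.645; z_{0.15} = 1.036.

n = 658

Fisher's z: C = ½·ln((1+r)/(1−r)) = ½·ln(1.3256) = 0.1409.
n = ((z_{α/2} + z_β)/C)² + 3.
(1.960 + 1.645) / 0.1409 = 3.605 / 0.1409 = 25.586.
n = 25.586² + 3 = 654.62 + 3 = 657.6.
Round up.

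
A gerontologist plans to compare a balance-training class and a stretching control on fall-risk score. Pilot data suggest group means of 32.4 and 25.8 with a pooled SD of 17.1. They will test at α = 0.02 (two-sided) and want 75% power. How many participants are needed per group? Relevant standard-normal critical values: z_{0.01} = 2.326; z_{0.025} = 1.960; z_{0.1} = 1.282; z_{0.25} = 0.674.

Cohen's d = |M₁ − M₂| / SD_pooled = |32.4 − 25.8| / 17.1 = 6.6 / 17.1 = 0.386.
For two independent groups with equal n: n = 2·((z_{α/2} + z_β) / d)².
z_{α/2} + z_β = 2.326 + 0.674 = 3.000.
n = 2 × (3.000 / 0.386)² = 2 × 7.772² = 2 × 60.40 = 120.8.
Round up to the next whole participant.

n = 121 per group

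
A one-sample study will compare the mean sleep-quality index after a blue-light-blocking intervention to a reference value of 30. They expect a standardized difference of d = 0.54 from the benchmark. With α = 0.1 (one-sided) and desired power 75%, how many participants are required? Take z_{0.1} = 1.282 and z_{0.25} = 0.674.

n = 14

For a one-sample test: n = ((z_{α} + z_β) / d)².
z_{α} + z_β = 1.282 + 0.674 = 1.956.
n = (1.956 / 0.54)² = 3.622² = 13.12.
Round up.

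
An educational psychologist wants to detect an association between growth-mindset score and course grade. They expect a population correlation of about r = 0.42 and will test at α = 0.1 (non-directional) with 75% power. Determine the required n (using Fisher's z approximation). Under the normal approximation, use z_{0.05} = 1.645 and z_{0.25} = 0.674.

n = 30

Fisher's z: C = ½·ln((1+r)/(1−r)) = ½·ln(2.4483) = 0.4477.
n = ((z_{α/2} + z_β)/C)² + 3.
(1.645 + 0.674) / 0.4477 = 2.319 / 0.4477 = 5.180.
n = 5.180² + 3 = 26.83 + 3 = 29.8.
Round up.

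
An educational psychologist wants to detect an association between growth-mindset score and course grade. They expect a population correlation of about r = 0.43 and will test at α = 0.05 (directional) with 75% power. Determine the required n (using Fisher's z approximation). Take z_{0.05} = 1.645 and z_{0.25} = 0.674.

n = 29

Fisher's z: C = ½·ln((1+r)/(1−r)) = ½·ln(2.5088) = 0.4599.
n = ((z_{α} + z_β)/C)² + 3.
(1.645 + 0.674) / 0.4599 = 2.319 / 0.4599 = 5.042.
n = 5.042² + 3 = 25.43 + 3 = 28.4.
Round up.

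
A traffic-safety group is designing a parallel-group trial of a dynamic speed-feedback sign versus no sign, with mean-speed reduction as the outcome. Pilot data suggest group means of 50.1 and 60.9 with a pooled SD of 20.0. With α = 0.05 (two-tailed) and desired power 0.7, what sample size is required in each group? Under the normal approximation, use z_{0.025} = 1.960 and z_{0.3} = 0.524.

n = 43 per group

Cohen's d = |M₁ − M₂| / SD_pooled = |50.1 − 60.9| / 20.0 = 10.8 / 20.0 = 0.540.
For two independent groups with equal n: n = 2·((z_{α/2} + z_β) / d)².
z_{α/2} + z_β = 1.960 + 0.524 = 2.484.
n = 2 × (2.484 / 0.540)² = 2 × 4.600² = 2 × 21.16 = 42.3.
Round up to the next whole participant.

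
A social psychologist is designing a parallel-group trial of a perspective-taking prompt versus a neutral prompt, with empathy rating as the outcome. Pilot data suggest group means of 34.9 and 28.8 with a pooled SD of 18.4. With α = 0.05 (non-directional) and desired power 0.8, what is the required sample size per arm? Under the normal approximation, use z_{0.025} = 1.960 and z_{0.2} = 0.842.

Cohen's d = |M₁ − M₂| / SD_pooled = |34.9 − 28.8| / 18.4 = 6.1 / 18.4 = 0.332.
For two independent groups with equal n: n = 2·((z_{α/2} + z_β) / d)².
z_{α/2} + z_β = 1.960 + 0.842 = 2.802.
n = 2 × (2.802 / 0.332)² = 2 × 8.440² = 2 × 71.23 = 142.5.
Round up to the next whole participant.

n = 143 per group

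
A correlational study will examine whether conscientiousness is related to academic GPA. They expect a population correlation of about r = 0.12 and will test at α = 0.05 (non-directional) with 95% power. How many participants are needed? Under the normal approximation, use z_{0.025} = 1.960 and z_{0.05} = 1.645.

n = 897

Fisher's z: C = ½·ln((1+r)/(1−r)) = ½·ln(1.2727) = 0.1206.
n = ((z_{α/2} + z_β)/C)² + 3.
(1.960 + 1.645) / 0.1206 = 3.605 / 0.1206 = 29.892.
n = 29.892² + 3 = 893.54 + 3 = 896.5.
Round up.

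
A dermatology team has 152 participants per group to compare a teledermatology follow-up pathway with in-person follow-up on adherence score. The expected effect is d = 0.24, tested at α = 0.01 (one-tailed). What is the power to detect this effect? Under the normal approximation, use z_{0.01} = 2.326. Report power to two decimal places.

power ≈ 0.41

For two equal groups, power = Φ(d·√(n/2) − z_{α}).
d·√(n/2) = 0.24 × √(152/2) = 0.24 × 8.718 = 2.092.
z_β = 2.092 − 2.326 = -0.234.
Power = Φ(-0.234) = 0.408.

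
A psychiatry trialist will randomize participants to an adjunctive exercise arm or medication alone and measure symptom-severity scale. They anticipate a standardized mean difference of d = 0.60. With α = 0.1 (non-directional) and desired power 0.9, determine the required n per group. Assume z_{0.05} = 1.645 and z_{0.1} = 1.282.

For two independent groups with equal n: n = 2·((z_{α/2} + z_β) / d)².
z_{α/2} + z_β = 1.645 + 1.282 = 2.927.
n = 2 × (2.927 / 0.60)² = 2 × 4.878² = 2 × 23.80 = 47.6.
Round up to the next whole participant.

n = 48 per group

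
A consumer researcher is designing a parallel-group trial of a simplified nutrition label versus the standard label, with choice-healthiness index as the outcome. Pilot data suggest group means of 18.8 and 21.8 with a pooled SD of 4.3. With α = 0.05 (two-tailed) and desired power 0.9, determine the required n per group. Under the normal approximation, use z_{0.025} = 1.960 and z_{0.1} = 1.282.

Cohen's d = |M₁ − M₂| / SD_pooled = |18.8 − 21.8| / 4.3 = 3.0 / 4.3 = 0.698.
For two independent groups with equal n: n = 2·((z_{α/2} + z_β) / d)².
z_{α/2} + z_β = 1.960 + 1.282 = 3.242.
n = 2 × (3.242 / 0.698)² = 2 × 4.645² = 2 × 21.57 = 43.1.
Round up to the next whole participant.

n = 44 per group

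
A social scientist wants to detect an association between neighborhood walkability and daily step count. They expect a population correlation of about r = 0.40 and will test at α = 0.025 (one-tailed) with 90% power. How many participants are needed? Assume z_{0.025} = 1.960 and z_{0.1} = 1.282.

Fisher's z: C = ½·ln((1+r)/(1−r)) = ½·ln(2.3333) = 0.4236.
n = ((z_{α} + z_β)/C)² + 3.
(1.960 + 1.282) / 0.4236 = 3.242 / 0.4236 = 7.653.
n = 7.653² + 3 = 58.58 + 3 = 61.6.
Round up.

n = 62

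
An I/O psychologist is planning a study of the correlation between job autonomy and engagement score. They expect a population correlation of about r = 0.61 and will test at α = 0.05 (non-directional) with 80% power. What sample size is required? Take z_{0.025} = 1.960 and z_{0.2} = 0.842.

n = 19

Fisher's z: C = ½·ln((1+r)/(1−r)) = ½·ln(4.1282) = 0.7089.
n = ((z_{α/2} + z_β)/C)² + 3.
(1.960 + 0.842) / 0.7089 = 2.802 / 0.7089 = 3.953.
n = 3.953² + 3 = 15.62 + 3 = 18.6.
Round up.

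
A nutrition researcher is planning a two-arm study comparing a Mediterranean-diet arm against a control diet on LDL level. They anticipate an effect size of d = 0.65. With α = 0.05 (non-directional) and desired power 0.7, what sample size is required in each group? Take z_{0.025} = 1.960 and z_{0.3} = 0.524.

For two independent groups with equal n: n = 2·((z_{α/2} + z_β) / d)².
z_{α/2} + z_β = 1.960 + 0.524 = 2.484.
n = 2 × (2.484 / 0.65)² = 2 × 3.822² = 2 × 14.60 = 29.2.
Round up to the next whole participant.

n = 30 per group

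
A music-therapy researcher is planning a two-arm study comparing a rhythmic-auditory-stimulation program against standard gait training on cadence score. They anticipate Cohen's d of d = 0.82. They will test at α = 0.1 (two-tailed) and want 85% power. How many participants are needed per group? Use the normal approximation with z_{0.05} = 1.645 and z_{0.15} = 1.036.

For two independent groups with equal n: n = 2·((z_{α/2} + z_β) / d)².
z_{α/2} + z_β = 1.645 + 1.036 = 2.681.
n = 2 × (2.681 / 0.82)² = 2 × 3.270² = 2 × 10.69 = 21.4.
Round up to the next whole participant.

n = 22 per group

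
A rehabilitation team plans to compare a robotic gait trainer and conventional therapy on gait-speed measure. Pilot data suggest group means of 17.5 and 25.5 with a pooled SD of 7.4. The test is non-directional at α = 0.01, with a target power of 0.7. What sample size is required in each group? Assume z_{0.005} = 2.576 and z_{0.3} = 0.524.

n = 17 per group

Cohen's d = |M₁ − M₂| / SD_pooled = |17.5 − 25.5| / 7.4 = 8.0 / 7.4 = 1.081.
For two independent groups with equal n: n = 2·((z_{α/2} + z_β) / d)².
z_{α/2} + z_β = 2.576 + 0.524 = 3.100.
n = 2 × (3.100 / 1.081)² = 2 × 2.868² = 2 × 8.22 = 16.4.
Round up to the next whole participant.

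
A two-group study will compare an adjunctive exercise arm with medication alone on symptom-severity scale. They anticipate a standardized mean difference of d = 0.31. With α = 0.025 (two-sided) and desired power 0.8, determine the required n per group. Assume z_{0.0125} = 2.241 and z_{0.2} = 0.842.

n = 198 per group

For two independent groups with equal n: n = 2·((z_{α/2} + z_β) / d)².
z_{α/2} + z_β = 2.241 + 0.842 = 3.083.
n = 2 × (3.083 / 0.31)² = 2 × 9.945² = 2 × 98.91 = 197.8.
Round up to the next whole participant.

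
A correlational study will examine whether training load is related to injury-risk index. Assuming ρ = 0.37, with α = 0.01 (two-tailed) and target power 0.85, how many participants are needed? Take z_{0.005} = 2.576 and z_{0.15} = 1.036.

Fisher's z: C = ½·ln((1+r)/(1−r)) = ½·ln(2.1746) = 0.3884.
n = ((z_{α/2} + z_β)/C)² + 3.
(2.576 + 1.036) / 0.3884 = 3.612 / 0.3884 = 9.300.
n = 9.300² + 3 = 86.48 + 3 = 89.5.
Round up.

n = 90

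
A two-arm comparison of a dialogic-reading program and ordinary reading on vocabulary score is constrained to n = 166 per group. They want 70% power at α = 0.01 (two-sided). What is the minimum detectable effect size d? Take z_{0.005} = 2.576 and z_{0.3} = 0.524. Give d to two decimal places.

d_min ≈ 0.34

For two independent groups of n = 166 each: d_min = (z_{α/2} + z_β)·√(2/n).
z-sum = 2.576 + 0.524 = 3.100.
d_min = 3.100 × √(2/166) = 3.100 × 0.1098 = 0.340.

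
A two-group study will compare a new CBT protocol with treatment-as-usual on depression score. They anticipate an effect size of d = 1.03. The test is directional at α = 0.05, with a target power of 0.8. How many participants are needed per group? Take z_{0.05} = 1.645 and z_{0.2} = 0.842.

n = 12 per group

For two independent groups with equal n: n = 2·((z_{α} + z_β) / d)².
z_{α} + z_β = 1.645 + 0.842 = 2.487.
n = 2 × (2.487 / 1.03)² = 2 × 2.415² = 2 × 5.83 = 11.7.
Round up to the next whole participant.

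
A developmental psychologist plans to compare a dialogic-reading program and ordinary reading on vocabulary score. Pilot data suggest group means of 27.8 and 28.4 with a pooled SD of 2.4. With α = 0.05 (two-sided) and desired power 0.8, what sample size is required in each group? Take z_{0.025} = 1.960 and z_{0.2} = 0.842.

Cohen's d = |M₁ − M₂| / SD_pooled = |27.8 − 28.4| / 2.4 = 0.6 / 2.4 = 0.250.
For two independent groups with equal n: n = 2·((z_{α/2} + z_β) / d)².
z_{α/2} + z_β = 1.960 + 0.842 = 2.802.
n = 2 × (2.802 / 0.250)² = 2 × 11.208² = 2 × 125.62 = 251.2.
Round up to the next whole participant.

n = 252 per group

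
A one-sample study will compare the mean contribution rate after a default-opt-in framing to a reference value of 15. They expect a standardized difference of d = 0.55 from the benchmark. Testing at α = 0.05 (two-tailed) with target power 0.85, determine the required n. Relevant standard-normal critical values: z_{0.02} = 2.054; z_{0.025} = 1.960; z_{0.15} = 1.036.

For a one-sample test: n = ((z_{α/2} + z_β) / d)².
z_{α/2} + z_β = 1.960 + 1.036 = 2.996.
n = (2.996 / 0.55)² = 5.447² = 29.67.
Round up.

n = 30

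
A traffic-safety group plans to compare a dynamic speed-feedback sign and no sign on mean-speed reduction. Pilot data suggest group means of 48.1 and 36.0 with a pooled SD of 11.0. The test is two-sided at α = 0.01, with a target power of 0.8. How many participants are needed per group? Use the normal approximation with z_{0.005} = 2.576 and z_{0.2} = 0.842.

Cohen's d = |M₁ − M₂| / SD_pooled = |48.1 − 36.0| / 11.0 = 12.1 / 11.0 = 1.100.
For two independent groups with equal n: n = 2·((z_{α/2} + z_β) / d)².
z_{α/2} + z_β = 2.576 + 0.842 = 3.418.
n = 2 × (3.418 / 1.100)² = 2 × 3.107² = 2 × 9.66 = 19.3.
Round up to the next whole participant.

n = 20 per group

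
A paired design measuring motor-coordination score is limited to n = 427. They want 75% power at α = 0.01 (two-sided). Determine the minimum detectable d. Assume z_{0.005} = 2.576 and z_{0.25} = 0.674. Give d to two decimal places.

For a single sample (or paired design) of n = 427: d_min = (z_{α/2} + z_β)/√n.
z-sum = 2.576 + 0.674 = 3.250.
d_min = 3.250 / √427 = 3.250 / 20.664 = 0.157.

d_min ≈ 0.16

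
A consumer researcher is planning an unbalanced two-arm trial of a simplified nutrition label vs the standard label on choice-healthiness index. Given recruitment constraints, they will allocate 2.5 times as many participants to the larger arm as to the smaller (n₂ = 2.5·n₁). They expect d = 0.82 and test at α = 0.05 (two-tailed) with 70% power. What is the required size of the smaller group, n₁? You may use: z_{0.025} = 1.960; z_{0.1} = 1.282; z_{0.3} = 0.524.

n₁ = 13

With allocation ratio k = n₂/n₁ = 2.5, Var(x̄₁−x̄₂) = σ²(1/n₁ + 1/(k·n₁)) = σ²·(k+1)/(k·n₁).
So n₁ = (1 + 1/k)·((z_{α/2} + z_β)/d)² = 1.400 × (2.484/0.82)².
n₁ = 1.400 × 9.18 = 12.8.
Round up: n₁ = 13, giving n₂ = ⌈2.5 × 13⌉ = ⌈32.5⌉ = 33.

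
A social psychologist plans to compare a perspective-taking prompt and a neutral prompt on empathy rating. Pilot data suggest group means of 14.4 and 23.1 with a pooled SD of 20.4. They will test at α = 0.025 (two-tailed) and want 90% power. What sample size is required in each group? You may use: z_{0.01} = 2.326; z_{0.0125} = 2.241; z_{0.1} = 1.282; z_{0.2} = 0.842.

n = 137 per group

Cohen's d = |M₁ − M₂| / SD_pooled = |14.4 − 23.1| / 20.4 = 8.7 / 20.4 = 0.426.
For two independent groups with equal n: n = 2·((z_{α/2} + z_β) / d)².
z_{α/2} + z_β = 2.241 + 1.282 = 3.523.
n = 2 × (3.523 / 0.426)² = 2 × 8.270² = 2 × 68.39 = 136.8.
Round up to the next whole participant.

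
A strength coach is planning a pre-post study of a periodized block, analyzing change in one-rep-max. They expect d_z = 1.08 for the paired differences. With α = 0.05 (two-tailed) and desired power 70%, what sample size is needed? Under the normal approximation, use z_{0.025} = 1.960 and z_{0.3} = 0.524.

For a paired (one-sample on differences) test: n = ((z_{α/2} + z_β) / d)².
z_{α/2} + z_β = 1.960 + 0.524 = 2.484.
n = (2.484 / 1.08)² = 2.300² = 5.29.
Round up.

n = 6 pairs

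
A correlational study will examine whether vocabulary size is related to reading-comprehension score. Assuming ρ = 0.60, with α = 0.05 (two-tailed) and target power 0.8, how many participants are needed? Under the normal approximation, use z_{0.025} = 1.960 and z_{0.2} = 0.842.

n = 20

Fisher's z: C = ½·ln((1+r)/(1−r)) = ½·ln(4.0000) = 0.6931.
n = ((z_{α/2} + z_β)/C)² + 3.
(1.960 + 0.842) / 0.6931 = 2.802 / 0.6931 = 4.043.
n = 4.043² + 3 = 16.34 + 3 = 19.3.
Round up.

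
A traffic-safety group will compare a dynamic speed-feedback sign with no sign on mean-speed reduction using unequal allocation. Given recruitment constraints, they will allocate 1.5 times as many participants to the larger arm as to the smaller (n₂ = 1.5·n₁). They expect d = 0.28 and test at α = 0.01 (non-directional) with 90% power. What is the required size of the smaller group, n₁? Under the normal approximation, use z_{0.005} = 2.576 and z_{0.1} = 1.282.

n₁ = 317

With allocation ratio k = n₂/n₁ = 1.5, Var(x̄₁−x̄₂) = σ²(1/n₁ + 1/(k·n₁)) = σ²·(k+1)/(k·n₁).
So n₁ = (1 + 1/k)·((z_{α/2} + z_β)/d)² = 1.667 × (3.858/0.28)².
n₁ = 1.667 × 189.85 = 316.4.
Round up: n₁ = 317, giving n₂ = ⌈1.5 × 317⌉ = ⌈475.5⌉ = 476.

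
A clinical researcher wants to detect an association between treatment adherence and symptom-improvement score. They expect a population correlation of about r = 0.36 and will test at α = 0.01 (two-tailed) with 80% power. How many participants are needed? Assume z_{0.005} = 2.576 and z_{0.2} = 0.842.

Fisher's z: C = ½·ln((1+r)/(1−r)) = ½·ln(2.1250) = 0.3769.
n = ((z_{α/2} + z_β)/C)² + 3.
(2.576 + 0.842) / 0.3769 = 3.418 / 0.3769 = 9.069.
n = 9.069² + 3 = 82.24 + 3 = 85.2.
Round up.

n = 86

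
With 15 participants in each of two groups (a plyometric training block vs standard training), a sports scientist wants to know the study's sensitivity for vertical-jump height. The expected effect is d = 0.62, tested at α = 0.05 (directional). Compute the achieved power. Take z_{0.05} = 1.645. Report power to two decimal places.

For two equal groups, power = Φ(d·√(n/2) − z_{α}).
d·√(n/2) = 0.62 × √(15/2) = 0.62 × 2.739 = 1.698.
z_β = 1.698 − 1.645 = 0.053.
Power = Φ(0.053) = 0.521.

power ≈ 0.52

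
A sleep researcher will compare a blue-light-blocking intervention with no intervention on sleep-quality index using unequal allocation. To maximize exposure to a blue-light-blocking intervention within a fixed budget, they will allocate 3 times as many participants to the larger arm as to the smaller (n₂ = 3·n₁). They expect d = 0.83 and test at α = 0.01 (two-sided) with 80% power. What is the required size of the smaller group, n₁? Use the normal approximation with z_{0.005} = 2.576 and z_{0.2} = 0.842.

n₁ = 23

With allocation ratio k = n₂/n₁ = 3, Var(x̄₁−x̄₂) = σ²(1/n₁ + 1/(k·n₁)) = σ²·(k+1)/(k·n₁).
So n₁ = (1 + 1/k)·((z_{α/2} + z_β)/d)² = 1.333 × (3.418/0.83)².
n₁ = 1.333 × 16.96 = 22.6.
Round up: n₁ = 23, giving n₂ = 3 × 23 = 69.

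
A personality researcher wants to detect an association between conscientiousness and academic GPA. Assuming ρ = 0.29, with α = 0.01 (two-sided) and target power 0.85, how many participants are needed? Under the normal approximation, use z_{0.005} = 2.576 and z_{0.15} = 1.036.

Fisher's z: C = ½·ln((1+r)/(1−r)) = ½·ln(1.8169) = 0.2986.
n = ((z_{α/2} + z_β)/C)² + 3.
(2.576 + 1.036) / 0.2986 = 3.612 / 0.2986 = 12.096.
n = 12.096² + 3 = 146.32 + 3 = 149.3.
Round up.

n = 150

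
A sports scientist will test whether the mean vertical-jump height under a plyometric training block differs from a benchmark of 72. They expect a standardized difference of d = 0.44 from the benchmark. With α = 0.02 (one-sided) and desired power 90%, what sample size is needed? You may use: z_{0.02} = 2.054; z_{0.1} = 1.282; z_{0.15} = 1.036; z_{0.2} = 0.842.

n = 58

For a one-sample test: n = ((z_{α} + z_β) / d)².
z_{α} + z_β = 2.054 + 1.282 = 3.336.
n = (3.336 / 0.44)² = 7.582² = 57.48.
Round up.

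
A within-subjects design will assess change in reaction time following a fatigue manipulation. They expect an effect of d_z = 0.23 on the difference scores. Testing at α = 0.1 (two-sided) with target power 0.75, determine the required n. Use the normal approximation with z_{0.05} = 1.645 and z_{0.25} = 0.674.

For a paired (one-sample on differences) test: n = ((z_{α/2} + z_β) / d)².
z_{α/2} + z_β = 1.645 + 0.674 = 2.319.
n = (2.319 / 0.23)² = 10.083² = 101.66.
Round up.

n = 102 pairs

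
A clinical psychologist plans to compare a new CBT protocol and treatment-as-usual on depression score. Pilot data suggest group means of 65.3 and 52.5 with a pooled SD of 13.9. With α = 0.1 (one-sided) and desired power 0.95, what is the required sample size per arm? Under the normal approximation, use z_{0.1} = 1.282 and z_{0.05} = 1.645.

n = 21 per group

Cohen's d = |M₁ − M₂| / SD_pooled = |65.3 − 52.5| / 13.9 = 12.8 / 13.9 = 0.921.
For two independent groups with equal n: n = 2·((z_{α} + z_β) / d)².
z_{α} + z_β = 1.282 + 1.645 = 2.927.
n = 2 × (2.927 / 0.921)² = 2 × 3.178² = 2 × 10.10 = 20.2.
Round up to the next whole participant.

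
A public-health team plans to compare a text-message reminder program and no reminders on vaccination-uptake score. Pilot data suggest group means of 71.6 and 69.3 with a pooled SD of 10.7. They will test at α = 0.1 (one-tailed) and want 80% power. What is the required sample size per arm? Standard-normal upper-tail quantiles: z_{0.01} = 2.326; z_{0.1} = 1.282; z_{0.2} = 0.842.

n = 196 per group

Cohen's d = |M₁ − M₂| / SD_pooled = |71.6 − 69.3| / 10.7 = 2.3 / 10.7 = 0.215.
For two independent groups with equal n: n = 2·((z_{α} + z_β) / d)².
z_{α} + z_β = 1.282 + 0.842 = 2.124.
n = 2 × (2.124 / 0.215)² = 2 × 9.879² = 2 × 97.60 = 195.2.
Round up to the next whole participant.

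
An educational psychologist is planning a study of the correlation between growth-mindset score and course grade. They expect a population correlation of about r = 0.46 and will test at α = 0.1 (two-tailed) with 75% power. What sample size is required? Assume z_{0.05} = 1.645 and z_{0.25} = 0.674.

Fisher's z: C = ½·ln((1+r)/(1−r)) = ½·ln(2.7037) = 0.4973.
n = ((z_{α/2} + z_β)/C)² + 3.
(1.645 + 0.674) / 0.4973 = 2.319 / 0.4973 = 4.663.
n = 4.663² + 3 = 21.75 + 3 = 24.7.
Round up.

n = 25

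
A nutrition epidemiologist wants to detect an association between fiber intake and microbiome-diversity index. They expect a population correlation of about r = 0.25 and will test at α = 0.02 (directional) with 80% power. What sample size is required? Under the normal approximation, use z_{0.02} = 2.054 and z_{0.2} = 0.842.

Fisher's z: C = ½·ln((1+r)/(1−r)) = ½·ln(1.6667) = 0.2554.
n = ((z_{α} + z_β)/C)² + 3.
(2.054 + 0.842) / 0.2554 = 2.896 / 0.2554 = 11.339.
n = 11.339² + 3 = 128.57 + 3 = 131.6.
Round up.

n = 132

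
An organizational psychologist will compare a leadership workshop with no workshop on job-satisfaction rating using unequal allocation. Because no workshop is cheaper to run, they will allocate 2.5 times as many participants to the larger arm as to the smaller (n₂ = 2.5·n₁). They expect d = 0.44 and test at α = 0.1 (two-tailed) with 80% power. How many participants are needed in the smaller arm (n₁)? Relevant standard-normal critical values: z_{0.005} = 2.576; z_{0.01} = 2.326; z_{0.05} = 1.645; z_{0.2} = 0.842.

n₁ = 45

With allocation ratio k = n₂/n₁ = 2.5, Var(x̄₁−x̄₂) = σ²(1/n₁ + 1/(k·n₁)) = σ²·(k+1)/(k·n₁).
So n₁ = (1 + 1/k)·((z_{α/2} + z_β)/d)² = 1.400 × (2.487/0.44)².
n₁ = 1.400 × 31.95 = 44.7.
Round up: n₁ = 45, giving n₂ = ⌈2.5 × 45⌉ = ⌈112.5⌉ = 113.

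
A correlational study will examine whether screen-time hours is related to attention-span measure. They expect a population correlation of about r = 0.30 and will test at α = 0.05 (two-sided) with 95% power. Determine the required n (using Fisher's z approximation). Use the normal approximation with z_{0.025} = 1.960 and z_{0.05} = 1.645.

n = 139

Fisher's z: C = ½·ln((1+r)/(1−r)) = ½·ln(1.8571) = 0.3095.
n = ((z_{α/2} + z_β)/C)² + 3.
(1.960 + 1.645) / 0.3095 = 3.605 / 0.3095 = 11.648.
n = 11.648² + 3 = 135.67 + 3 = 138.7.
Round up.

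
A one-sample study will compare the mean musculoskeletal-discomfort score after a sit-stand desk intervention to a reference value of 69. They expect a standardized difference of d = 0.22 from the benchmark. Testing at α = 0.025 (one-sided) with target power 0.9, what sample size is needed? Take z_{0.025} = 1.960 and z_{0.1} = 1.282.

For a one-sample test: n = ((z_{α} + z_β) / d)².
z_{α} + z_β = 1.960 + 1.282 = 3.242.
n = (3.242 / 0.22)² = 14.736² = 217.16.
Round up.

n = 218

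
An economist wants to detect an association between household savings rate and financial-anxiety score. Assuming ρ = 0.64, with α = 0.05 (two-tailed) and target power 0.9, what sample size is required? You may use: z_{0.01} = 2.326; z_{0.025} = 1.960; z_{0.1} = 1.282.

Fisher's z: C = ½·ln((1+r)/(1−r)) = ½·ln(4.5556) = 0.7582.
n = ((z_{α/2} + z_β)/C)² + 3.
(1.960 + 1.282) / 0.7582 = 3.242 / 0.7582 = 4.276.
n = 4.276² + 3 = 18.28 + 3 = 21.3.
Round up.

n = 22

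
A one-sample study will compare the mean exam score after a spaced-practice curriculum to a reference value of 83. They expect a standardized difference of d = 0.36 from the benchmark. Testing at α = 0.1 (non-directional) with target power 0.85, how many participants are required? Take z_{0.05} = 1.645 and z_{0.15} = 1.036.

n = 56

For a one-sample test: n = ((z_{α/2} + z_β) / d)².
z_{α/2} + z_β = 1.645 + 1.036 = 2.681.
n = (2.681 / 0.36)² = 7.447² = 55.46.
Round up.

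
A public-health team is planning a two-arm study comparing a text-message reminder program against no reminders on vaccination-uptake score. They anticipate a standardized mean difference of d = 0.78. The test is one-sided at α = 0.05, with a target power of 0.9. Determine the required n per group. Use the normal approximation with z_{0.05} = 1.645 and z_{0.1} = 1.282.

n = 29 per group

For two independent groups with equal n: n = 2·((z_{α} + z_β) / d)².
z_{α} + z_β = 1.645 + 1.282 = 2.927.
n = 2 × (2.927 / 0.78)² = 2 × 3.753² = 2 × 14.08 = 28.2.
Round up to the next whole participant.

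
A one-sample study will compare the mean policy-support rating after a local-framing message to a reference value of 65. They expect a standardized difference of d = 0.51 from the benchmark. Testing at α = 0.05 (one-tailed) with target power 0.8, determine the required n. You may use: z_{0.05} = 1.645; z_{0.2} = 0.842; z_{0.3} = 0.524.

For a one-sample test: n = ((z_{α} + z_β) / d)².
z_{α} + z_β = 1.645 + 0.842 = 2.487.
n = (2.487 / 0.51)² = 4.876² = 23.78.
Round up.

n = 24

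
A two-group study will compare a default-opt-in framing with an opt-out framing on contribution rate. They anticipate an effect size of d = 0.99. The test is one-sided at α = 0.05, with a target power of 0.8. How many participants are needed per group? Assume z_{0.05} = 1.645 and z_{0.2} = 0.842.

n = 13 per group

For two independent groups with equal n: n = 2·((z_{α} + z_β) / d)².
z_{α} + z_β = 1.645 + 0.842 = 2.487.
n = 2 × (2.487 / 0.99)² = 2 × 2.512² = 2 × 6.31 = 12.6.
Round up to the next whole participant.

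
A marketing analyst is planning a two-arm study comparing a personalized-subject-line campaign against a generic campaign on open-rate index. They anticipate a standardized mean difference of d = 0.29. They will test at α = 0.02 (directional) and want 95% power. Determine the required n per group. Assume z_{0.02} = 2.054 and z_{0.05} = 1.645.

For two independent groups with equal n: n = 2·((z_{α} + z_β) / d)².
z_{α} + z_β = 2.054 + 1.645 = 3.699.
n = 2 × (3.699 / 0.29)² = 2 × 12.755² = 2 × 162.69 = 325.4.
Round up to the next whole participant.

n = 326 per group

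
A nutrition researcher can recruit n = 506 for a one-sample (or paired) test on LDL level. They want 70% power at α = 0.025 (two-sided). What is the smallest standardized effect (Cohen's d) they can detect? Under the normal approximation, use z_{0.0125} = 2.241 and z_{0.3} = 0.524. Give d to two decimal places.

For a single sample (or paired design) of n = 506: d_min = (z_{α/2} + z_β)/√n.
z-sum = 2.241 + 0.524 = 2.765.
d_min = 2.765 / √506 = 2.765 / 22.494 = 0.123.

d_min ≈ 0.12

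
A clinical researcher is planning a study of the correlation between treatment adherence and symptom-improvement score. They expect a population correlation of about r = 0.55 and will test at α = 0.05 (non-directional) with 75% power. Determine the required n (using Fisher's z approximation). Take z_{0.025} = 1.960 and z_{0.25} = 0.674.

Fisher's z: C = ½·ln((1+r)/(1−r)) = ½·ln(3.4444) = 0.6184.
n = ((z_{α/2} + z_β)/C)² + 3.
(1.960 + 0.674) / 0.6184 = 2.634 / 0.6184 = 4.259.
n = 4.259² + 3 = 18.14 + 3 = 21.1.
Round up.

n = 22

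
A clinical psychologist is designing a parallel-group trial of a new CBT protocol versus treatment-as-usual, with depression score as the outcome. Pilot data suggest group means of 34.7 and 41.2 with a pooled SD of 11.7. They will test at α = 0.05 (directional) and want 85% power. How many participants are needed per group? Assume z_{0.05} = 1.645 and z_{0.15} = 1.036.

n = 47 per group

Cohen's d = |M₁ − M₂| / SD_pooled = |34.7 − 41.2| / 11.7 = 6.5 / 11.7 = 0.556.
For two independent groups with equal n: n = 2·((z_{α} + z_β) / d)².
z_{α} + z_β = 1.645 + 1.036 = 2.681.
n = 2 × (2.681 / 0.556)² = 2 × 4.822² = 2 × 23.25 = 46.5.
Round up to the next whole participant.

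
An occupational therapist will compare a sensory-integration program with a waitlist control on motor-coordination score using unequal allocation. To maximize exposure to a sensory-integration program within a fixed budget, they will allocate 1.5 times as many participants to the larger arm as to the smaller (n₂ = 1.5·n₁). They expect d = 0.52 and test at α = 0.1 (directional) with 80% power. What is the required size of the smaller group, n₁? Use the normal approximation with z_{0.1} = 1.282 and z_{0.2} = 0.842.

n₁ = 28

With allocation ratio k = n₂/n₁ = 1.5, Var(x̄₁−x̄₂) = σ²(1/n₁ + 1/(k·n₁)) = σ²·(k+1)/(k·n₁).
So n₁ = (1 + 1/k)·((z_{α} + z_β)/d)² = 1.667 × (2.124/0.52)².
n₁ = 1.667 × 16.68 = 27.8.
Round up: n₁ = 28, giving n₂ = 1.5 × 28 = 42.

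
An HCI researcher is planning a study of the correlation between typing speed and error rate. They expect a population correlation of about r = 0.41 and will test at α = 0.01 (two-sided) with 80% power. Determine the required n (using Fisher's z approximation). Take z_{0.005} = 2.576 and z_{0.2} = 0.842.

n = 65

Fisher's z: C = ½·ln((1+r)/(1−r)) = ½·ln(2.3898) = 0.4356.
n = ((z_{α/2} + z_β)/C)² + 3.
(2.576 + 0.842) / 0.4356 = 3.418 / 0.4356 = 7.847.
n = 7.847² + 3 = 61.57 + 3 = 64.6.
Round up.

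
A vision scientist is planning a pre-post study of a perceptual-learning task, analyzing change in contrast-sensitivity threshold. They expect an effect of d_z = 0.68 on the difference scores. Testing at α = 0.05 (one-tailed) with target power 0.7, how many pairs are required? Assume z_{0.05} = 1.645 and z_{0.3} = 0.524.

n = 11 pairs

For a paired (one-sample on differences) test: n = ((z_{α} + z_β) / d)².
z_{α} + z_β = 1.645 + 0.524 = 2.169.
n = (2.169 / 0.68)² = 3.190² = 10.17.
Round up.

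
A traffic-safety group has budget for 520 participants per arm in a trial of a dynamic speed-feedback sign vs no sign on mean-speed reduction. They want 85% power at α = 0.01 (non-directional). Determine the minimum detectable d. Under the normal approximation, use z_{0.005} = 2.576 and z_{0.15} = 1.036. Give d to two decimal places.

For two independent groups of n = 520 each: d_min = (z_{α/2} + z_β)·√(2/n).
z-sum = 2.576 + 1.036 = 3.612.
d_min = 3.612 × √(2/520) = 3.612 × 0.0620 = 0.224.

d_min ≈ 0.22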